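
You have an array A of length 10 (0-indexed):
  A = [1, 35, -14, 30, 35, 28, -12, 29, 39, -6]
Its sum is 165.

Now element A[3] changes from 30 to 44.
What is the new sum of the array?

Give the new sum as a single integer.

Old value at index 3: 30
New value at index 3: 44
Delta = 44 - 30 = 14
New sum = old_sum + delta = 165 + (14) = 179

Answer: 179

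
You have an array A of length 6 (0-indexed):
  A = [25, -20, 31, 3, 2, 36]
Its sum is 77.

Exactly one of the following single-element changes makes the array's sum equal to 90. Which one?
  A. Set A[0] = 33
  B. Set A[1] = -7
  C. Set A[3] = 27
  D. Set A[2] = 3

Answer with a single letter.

Answer: B

Derivation:
Option A: A[0] 25->33, delta=8, new_sum=77+(8)=85
Option B: A[1] -20->-7, delta=13, new_sum=77+(13)=90 <-- matches target
Option C: A[3] 3->27, delta=24, new_sum=77+(24)=101
Option D: A[2] 31->3, delta=-28, new_sum=77+(-28)=49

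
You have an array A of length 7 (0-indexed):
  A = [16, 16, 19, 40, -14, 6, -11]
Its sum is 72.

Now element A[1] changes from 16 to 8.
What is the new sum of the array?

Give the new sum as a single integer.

Old value at index 1: 16
New value at index 1: 8
Delta = 8 - 16 = -8
New sum = old_sum + delta = 72 + (-8) = 64

Answer: 64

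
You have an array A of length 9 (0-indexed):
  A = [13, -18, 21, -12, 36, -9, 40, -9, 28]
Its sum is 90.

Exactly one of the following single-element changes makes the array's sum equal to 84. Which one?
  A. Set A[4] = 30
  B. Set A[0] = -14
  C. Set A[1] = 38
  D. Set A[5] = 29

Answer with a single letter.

Option A: A[4] 36->30, delta=-6, new_sum=90+(-6)=84 <-- matches target
Option B: A[0] 13->-14, delta=-27, new_sum=90+(-27)=63
Option C: A[1] -18->38, delta=56, new_sum=90+(56)=146
Option D: A[5] -9->29, delta=38, new_sum=90+(38)=128

Answer: A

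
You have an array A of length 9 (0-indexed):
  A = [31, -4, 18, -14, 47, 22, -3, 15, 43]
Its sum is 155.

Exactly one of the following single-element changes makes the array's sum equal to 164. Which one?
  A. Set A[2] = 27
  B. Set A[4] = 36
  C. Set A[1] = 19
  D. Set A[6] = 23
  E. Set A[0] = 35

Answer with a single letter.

Answer: A

Derivation:
Option A: A[2] 18->27, delta=9, new_sum=155+(9)=164 <-- matches target
Option B: A[4] 47->36, delta=-11, new_sum=155+(-11)=144
Option C: A[1] -4->19, delta=23, new_sum=155+(23)=178
Option D: A[6] -3->23, delta=26, new_sum=155+(26)=181
Option E: A[0] 31->35, delta=4, new_sum=155+(4)=159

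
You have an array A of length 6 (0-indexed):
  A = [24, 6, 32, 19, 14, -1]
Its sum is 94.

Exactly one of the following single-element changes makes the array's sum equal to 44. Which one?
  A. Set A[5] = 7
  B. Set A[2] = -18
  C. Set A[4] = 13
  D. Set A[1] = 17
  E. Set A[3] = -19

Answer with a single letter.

Answer: B

Derivation:
Option A: A[5] -1->7, delta=8, new_sum=94+(8)=102
Option B: A[2] 32->-18, delta=-50, new_sum=94+(-50)=44 <-- matches target
Option C: A[4] 14->13, delta=-1, new_sum=94+(-1)=93
Option D: A[1] 6->17, delta=11, new_sum=94+(11)=105
Option E: A[3] 19->-19, delta=-38, new_sum=94+(-38)=56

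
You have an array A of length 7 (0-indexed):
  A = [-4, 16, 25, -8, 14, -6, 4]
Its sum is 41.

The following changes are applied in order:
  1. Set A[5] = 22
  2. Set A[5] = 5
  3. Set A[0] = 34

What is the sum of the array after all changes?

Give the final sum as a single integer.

Initial sum: 41
Change 1: A[5] -6 -> 22, delta = 28, sum = 69
Change 2: A[5] 22 -> 5, delta = -17, sum = 52
Change 3: A[0] -4 -> 34, delta = 38, sum = 90

Answer: 90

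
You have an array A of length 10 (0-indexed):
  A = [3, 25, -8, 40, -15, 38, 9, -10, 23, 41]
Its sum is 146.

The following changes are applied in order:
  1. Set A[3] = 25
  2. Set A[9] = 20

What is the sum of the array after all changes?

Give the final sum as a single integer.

Initial sum: 146
Change 1: A[3] 40 -> 25, delta = -15, sum = 131
Change 2: A[9] 41 -> 20, delta = -21, sum = 110

Answer: 110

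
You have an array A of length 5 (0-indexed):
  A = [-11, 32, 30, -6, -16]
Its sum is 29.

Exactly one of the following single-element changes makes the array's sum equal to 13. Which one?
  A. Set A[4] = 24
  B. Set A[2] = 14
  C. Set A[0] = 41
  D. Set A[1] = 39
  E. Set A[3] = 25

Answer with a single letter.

Option A: A[4] -16->24, delta=40, new_sum=29+(40)=69
Option B: A[2] 30->14, delta=-16, new_sum=29+(-16)=13 <-- matches target
Option C: A[0] -11->41, delta=52, new_sum=29+(52)=81
Option D: A[1] 32->39, delta=7, new_sum=29+(7)=36
Option E: A[3] -6->25, delta=31, new_sum=29+(31)=60

Answer: B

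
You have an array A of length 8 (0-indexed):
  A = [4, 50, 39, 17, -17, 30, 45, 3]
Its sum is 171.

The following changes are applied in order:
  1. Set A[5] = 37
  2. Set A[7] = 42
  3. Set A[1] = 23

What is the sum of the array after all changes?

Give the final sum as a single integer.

Answer: 190

Derivation:
Initial sum: 171
Change 1: A[5] 30 -> 37, delta = 7, sum = 178
Change 2: A[7] 3 -> 42, delta = 39, sum = 217
Change 3: A[1] 50 -> 23, delta = -27, sum = 190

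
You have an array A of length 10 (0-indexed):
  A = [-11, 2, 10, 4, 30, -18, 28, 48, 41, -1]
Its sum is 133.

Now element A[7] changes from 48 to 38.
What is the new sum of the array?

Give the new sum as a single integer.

Answer: 123

Derivation:
Old value at index 7: 48
New value at index 7: 38
Delta = 38 - 48 = -10
New sum = old_sum + delta = 133 + (-10) = 123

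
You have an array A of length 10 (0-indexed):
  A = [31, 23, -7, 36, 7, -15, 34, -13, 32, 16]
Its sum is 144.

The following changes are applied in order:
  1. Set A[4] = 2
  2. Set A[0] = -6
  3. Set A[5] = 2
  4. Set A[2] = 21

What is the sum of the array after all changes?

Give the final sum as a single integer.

Initial sum: 144
Change 1: A[4] 7 -> 2, delta = -5, sum = 139
Change 2: A[0] 31 -> -6, delta = -37, sum = 102
Change 3: A[5] -15 -> 2, delta = 17, sum = 119
Change 4: A[2] -7 -> 21, delta = 28, sum = 147

Answer: 147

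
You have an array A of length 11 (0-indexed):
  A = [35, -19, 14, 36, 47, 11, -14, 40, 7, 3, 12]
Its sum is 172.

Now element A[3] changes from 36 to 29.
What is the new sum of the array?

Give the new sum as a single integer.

Old value at index 3: 36
New value at index 3: 29
Delta = 29 - 36 = -7
New sum = old_sum + delta = 172 + (-7) = 165

Answer: 165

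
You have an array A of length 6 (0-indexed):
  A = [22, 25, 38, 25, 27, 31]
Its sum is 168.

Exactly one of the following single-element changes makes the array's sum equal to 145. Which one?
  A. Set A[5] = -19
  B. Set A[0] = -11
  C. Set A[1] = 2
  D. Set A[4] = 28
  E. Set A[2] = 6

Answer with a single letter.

Option A: A[5] 31->-19, delta=-50, new_sum=168+(-50)=118
Option B: A[0] 22->-11, delta=-33, new_sum=168+(-33)=135
Option C: A[1] 25->2, delta=-23, new_sum=168+(-23)=145 <-- matches target
Option D: A[4] 27->28, delta=1, new_sum=168+(1)=169
Option E: A[2] 38->6, delta=-32, new_sum=168+(-32)=136

Answer: C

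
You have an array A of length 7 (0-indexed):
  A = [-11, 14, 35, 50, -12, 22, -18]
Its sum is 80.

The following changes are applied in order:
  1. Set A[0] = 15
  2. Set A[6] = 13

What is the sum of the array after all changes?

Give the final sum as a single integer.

Answer: 137

Derivation:
Initial sum: 80
Change 1: A[0] -11 -> 15, delta = 26, sum = 106
Change 2: A[6] -18 -> 13, delta = 31, sum = 137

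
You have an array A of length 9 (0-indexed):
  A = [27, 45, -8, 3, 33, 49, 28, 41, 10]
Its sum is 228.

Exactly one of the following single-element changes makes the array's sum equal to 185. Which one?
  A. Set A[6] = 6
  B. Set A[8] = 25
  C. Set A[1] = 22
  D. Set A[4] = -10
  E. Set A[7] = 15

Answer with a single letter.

Option A: A[6] 28->6, delta=-22, new_sum=228+(-22)=206
Option B: A[8] 10->25, delta=15, new_sum=228+(15)=243
Option C: A[1] 45->22, delta=-23, new_sum=228+(-23)=205
Option D: A[4] 33->-10, delta=-43, new_sum=228+(-43)=185 <-- matches target
Option E: A[7] 41->15, delta=-26, new_sum=228+(-26)=202

Answer: D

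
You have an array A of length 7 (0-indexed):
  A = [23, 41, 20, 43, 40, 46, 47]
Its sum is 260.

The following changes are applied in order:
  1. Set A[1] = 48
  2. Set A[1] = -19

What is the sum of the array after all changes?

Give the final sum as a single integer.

Answer: 200

Derivation:
Initial sum: 260
Change 1: A[1] 41 -> 48, delta = 7, sum = 267
Change 2: A[1] 48 -> -19, delta = -67, sum = 200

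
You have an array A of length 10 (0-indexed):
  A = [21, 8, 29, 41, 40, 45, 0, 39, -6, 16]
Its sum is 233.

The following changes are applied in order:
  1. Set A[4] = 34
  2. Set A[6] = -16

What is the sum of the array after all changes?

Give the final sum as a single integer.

Answer: 211

Derivation:
Initial sum: 233
Change 1: A[4] 40 -> 34, delta = -6, sum = 227
Change 2: A[6] 0 -> -16, delta = -16, sum = 211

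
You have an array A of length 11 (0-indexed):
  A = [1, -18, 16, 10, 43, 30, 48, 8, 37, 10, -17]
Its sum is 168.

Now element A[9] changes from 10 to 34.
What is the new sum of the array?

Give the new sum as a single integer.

Old value at index 9: 10
New value at index 9: 34
Delta = 34 - 10 = 24
New sum = old_sum + delta = 168 + (24) = 192

Answer: 192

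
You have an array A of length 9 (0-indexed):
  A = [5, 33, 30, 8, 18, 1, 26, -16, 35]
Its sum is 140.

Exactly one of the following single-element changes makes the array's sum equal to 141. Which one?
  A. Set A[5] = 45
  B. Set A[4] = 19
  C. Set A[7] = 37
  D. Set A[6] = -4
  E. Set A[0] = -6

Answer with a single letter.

Option A: A[5] 1->45, delta=44, new_sum=140+(44)=184
Option B: A[4] 18->19, delta=1, new_sum=140+(1)=141 <-- matches target
Option C: A[7] -16->37, delta=53, new_sum=140+(53)=193
Option D: A[6] 26->-4, delta=-30, new_sum=140+(-30)=110
Option E: A[0] 5->-6, delta=-11, new_sum=140+(-11)=129

Answer: B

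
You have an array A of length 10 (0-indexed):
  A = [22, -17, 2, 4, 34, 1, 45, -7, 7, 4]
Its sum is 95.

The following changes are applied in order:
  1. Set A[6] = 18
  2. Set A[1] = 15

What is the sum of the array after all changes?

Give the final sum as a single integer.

Answer: 100

Derivation:
Initial sum: 95
Change 1: A[6] 45 -> 18, delta = -27, sum = 68
Change 2: A[1] -17 -> 15, delta = 32, sum = 100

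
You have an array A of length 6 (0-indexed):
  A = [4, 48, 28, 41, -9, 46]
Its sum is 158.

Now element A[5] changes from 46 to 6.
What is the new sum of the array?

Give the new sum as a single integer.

Old value at index 5: 46
New value at index 5: 6
Delta = 6 - 46 = -40
New sum = old_sum + delta = 158 + (-40) = 118

Answer: 118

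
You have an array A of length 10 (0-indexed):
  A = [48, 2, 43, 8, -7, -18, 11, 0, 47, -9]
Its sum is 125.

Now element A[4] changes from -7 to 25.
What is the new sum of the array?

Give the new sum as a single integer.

Answer: 157

Derivation:
Old value at index 4: -7
New value at index 4: 25
Delta = 25 - -7 = 32
New sum = old_sum + delta = 125 + (32) = 157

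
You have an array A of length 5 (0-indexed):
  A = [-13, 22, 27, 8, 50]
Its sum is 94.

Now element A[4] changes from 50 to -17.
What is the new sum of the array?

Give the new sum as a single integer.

Old value at index 4: 50
New value at index 4: -17
Delta = -17 - 50 = -67
New sum = old_sum + delta = 94 + (-67) = 27

Answer: 27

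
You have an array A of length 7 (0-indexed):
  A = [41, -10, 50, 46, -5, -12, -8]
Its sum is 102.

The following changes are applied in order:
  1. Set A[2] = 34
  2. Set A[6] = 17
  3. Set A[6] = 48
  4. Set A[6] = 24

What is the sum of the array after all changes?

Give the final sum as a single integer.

Answer: 118

Derivation:
Initial sum: 102
Change 1: A[2] 50 -> 34, delta = -16, sum = 86
Change 2: A[6] -8 -> 17, delta = 25, sum = 111
Change 3: A[6] 17 -> 48, delta = 31, sum = 142
Change 4: A[6] 48 -> 24, delta = -24, sum = 118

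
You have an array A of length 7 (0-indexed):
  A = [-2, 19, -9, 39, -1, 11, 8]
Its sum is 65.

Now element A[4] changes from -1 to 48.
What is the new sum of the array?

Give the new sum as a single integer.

Old value at index 4: -1
New value at index 4: 48
Delta = 48 - -1 = 49
New sum = old_sum + delta = 65 + (49) = 114

Answer: 114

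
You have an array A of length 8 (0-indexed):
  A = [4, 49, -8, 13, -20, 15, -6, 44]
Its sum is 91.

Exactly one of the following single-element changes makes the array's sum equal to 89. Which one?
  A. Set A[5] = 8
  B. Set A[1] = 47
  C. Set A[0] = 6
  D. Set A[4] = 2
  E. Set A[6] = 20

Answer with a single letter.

Answer: B

Derivation:
Option A: A[5] 15->8, delta=-7, new_sum=91+(-7)=84
Option B: A[1] 49->47, delta=-2, new_sum=91+(-2)=89 <-- matches target
Option C: A[0] 4->6, delta=2, new_sum=91+(2)=93
Option D: A[4] -20->2, delta=22, new_sum=91+(22)=113
Option E: A[6] -6->20, delta=26, new_sum=91+(26)=117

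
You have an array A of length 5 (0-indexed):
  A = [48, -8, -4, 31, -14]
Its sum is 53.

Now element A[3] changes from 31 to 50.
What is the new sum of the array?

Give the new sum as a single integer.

Answer: 72

Derivation:
Old value at index 3: 31
New value at index 3: 50
Delta = 50 - 31 = 19
New sum = old_sum + delta = 53 + (19) = 72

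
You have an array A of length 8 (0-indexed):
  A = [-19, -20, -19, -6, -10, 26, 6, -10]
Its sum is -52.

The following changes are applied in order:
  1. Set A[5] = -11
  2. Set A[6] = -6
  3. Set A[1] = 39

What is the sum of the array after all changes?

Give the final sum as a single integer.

Initial sum: -52
Change 1: A[5] 26 -> -11, delta = -37, sum = -89
Change 2: A[6] 6 -> -6, delta = -12, sum = -101
Change 3: A[1] -20 -> 39, delta = 59, sum = -42

Answer: -42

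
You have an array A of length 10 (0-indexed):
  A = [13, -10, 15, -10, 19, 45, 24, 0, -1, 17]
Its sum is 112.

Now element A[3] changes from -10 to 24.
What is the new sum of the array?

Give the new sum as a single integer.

Answer: 146

Derivation:
Old value at index 3: -10
New value at index 3: 24
Delta = 24 - -10 = 34
New sum = old_sum + delta = 112 + (34) = 146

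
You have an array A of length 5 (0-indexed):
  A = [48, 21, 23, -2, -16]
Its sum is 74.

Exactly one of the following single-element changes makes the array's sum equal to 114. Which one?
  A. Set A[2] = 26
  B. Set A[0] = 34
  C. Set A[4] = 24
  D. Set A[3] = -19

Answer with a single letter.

Answer: C

Derivation:
Option A: A[2] 23->26, delta=3, new_sum=74+(3)=77
Option B: A[0] 48->34, delta=-14, new_sum=74+(-14)=60
Option C: A[4] -16->24, delta=40, new_sum=74+(40)=114 <-- matches target
Option D: A[3] -2->-19, delta=-17, new_sum=74+(-17)=57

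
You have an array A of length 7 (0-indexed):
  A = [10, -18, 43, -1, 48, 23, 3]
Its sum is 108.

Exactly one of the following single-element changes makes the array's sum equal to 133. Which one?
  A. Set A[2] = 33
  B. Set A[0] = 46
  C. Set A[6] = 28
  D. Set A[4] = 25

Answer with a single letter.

Option A: A[2] 43->33, delta=-10, new_sum=108+(-10)=98
Option B: A[0] 10->46, delta=36, new_sum=108+(36)=144
Option C: A[6] 3->28, delta=25, new_sum=108+(25)=133 <-- matches target
Option D: A[4] 48->25, delta=-23, new_sum=108+(-23)=85

Answer: C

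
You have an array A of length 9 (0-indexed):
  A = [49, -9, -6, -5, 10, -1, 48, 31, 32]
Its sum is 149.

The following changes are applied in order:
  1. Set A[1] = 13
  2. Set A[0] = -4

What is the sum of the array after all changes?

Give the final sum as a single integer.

Answer: 118

Derivation:
Initial sum: 149
Change 1: A[1] -9 -> 13, delta = 22, sum = 171
Change 2: A[0] 49 -> -4, delta = -53, sum = 118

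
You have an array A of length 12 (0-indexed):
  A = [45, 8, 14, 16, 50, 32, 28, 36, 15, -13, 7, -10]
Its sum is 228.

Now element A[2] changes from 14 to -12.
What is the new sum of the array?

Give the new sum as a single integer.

Old value at index 2: 14
New value at index 2: -12
Delta = -12 - 14 = -26
New sum = old_sum + delta = 228 + (-26) = 202

Answer: 202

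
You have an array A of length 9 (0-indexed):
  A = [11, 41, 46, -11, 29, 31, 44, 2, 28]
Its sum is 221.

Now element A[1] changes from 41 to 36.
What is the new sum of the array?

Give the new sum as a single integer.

Old value at index 1: 41
New value at index 1: 36
Delta = 36 - 41 = -5
New sum = old_sum + delta = 221 + (-5) = 216

Answer: 216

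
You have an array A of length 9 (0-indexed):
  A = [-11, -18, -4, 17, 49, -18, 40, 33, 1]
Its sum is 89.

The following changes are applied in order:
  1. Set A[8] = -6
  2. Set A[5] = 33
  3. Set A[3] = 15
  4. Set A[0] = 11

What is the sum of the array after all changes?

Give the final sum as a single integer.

Initial sum: 89
Change 1: A[8] 1 -> -6, delta = -7, sum = 82
Change 2: A[5] -18 -> 33, delta = 51, sum = 133
Change 3: A[3] 17 -> 15, delta = -2, sum = 131
Change 4: A[0] -11 -> 11, delta = 22, sum = 153

Answer: 153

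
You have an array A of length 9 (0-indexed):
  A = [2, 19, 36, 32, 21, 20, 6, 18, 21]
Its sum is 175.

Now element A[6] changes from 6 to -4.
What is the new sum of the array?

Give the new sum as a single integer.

Answer: 165

Derivation:
Old value at index 6: 6
New value at index 6: -4
Delta = -4 - 6 = -10
New sum = old_sum + delta = 175 + (-10) = 165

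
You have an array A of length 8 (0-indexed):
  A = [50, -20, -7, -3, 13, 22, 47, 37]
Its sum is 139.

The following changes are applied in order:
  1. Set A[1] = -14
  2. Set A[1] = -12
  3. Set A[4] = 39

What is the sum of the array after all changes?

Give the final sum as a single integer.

Answer: 173

Derivation:
Initial sum: 139
Change 1: A[1] -20 -> -14, delta = 6, sum = 145
Change 2: A[1] -14 -> -12, delta = 2, sum = 147
Change 3: A[4] 13 -> 39, delta = 26, sum = 173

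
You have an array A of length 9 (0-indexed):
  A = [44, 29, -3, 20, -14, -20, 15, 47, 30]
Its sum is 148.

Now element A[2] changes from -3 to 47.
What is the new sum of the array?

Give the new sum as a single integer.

Old value at index 2: -3
New value at index 2: 47
Delta = 47 - -3 = 50
New sum = old_sum + delta = 148 + (50) = 198

Answer: 198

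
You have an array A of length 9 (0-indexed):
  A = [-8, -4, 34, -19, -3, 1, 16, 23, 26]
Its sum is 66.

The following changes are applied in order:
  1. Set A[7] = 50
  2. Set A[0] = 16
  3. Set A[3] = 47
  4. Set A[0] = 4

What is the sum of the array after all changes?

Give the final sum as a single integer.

Initial sum: 66
Change 1: A[7] 23 -> 50, delta = 27, sum = 93
Change 2: A[0] -8 -> 16, delta = 24, sum = 117
Change 3: A[3] -19 -> 47, delta = 66, sum = 183
Change 4: A[0] 16 -> 4, delta = -12, sum = 171

Answer: 171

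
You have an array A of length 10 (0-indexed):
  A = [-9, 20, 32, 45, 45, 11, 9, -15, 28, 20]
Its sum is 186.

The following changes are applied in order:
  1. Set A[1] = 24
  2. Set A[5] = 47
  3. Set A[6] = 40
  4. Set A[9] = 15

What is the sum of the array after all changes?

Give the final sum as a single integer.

Answer: 252

Derivation:
Initial sum: 186
Change 1: A[1] 20 -> 24, delta = 4, sum = 190
Change 2: A[5] 11 -> 47, delta = 36, sum = 226
Change 3: A[6] 9 -> 40, delta = 31, sum = 257
Change 4: A[9] 20 -> 15, delta = -5, sum = 252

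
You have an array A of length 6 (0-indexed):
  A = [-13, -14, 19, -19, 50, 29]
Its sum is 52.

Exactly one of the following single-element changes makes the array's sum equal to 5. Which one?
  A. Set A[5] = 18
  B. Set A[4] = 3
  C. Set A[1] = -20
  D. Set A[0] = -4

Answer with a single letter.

Option A: A[5] 29->18, delta=-11, new_sum=52+(-11)=41
Option B: A[4] 50->3, delta=-47, new_sum=52+(-47)=5 <-- matches target
Option C: A[1] -14->-20, delta=-6, new_sum=52+(-6)=46
Option D: A[0] -13->-4, delta=9, new_sum=52+(9)=61

Answer: B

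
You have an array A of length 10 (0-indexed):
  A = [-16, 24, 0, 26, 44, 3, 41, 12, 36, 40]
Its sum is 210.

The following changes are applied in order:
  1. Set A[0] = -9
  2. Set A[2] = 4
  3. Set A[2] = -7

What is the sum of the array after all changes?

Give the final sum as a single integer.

Answer: 210

Derivation:
Initial sum: 210
Change 1: A[0] -16 -> -9, delta = 7, sum = 217
Change 2: A[2] 0 -> 4, delta = 4, sum = 221
Change 3: A[2] 4 -> -7, delta = -11, sum = 210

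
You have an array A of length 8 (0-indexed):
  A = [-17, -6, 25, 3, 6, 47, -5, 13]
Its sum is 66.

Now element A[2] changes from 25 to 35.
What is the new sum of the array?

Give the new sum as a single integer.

Old value at index 2: 25
New value at index 2: 35
Delta = 35 - 25 = 10
New sum = old_sum + delta = 66 + (10) = 76

Answer: 76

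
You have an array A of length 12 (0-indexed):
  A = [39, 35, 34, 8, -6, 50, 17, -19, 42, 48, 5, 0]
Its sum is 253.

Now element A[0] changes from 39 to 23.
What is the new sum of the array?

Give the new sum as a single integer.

Old value at index 0: 39
New value at index 0: 23
Delta = 23 - 39 = -16
New sum = old_sum + delta = 253 + (-16) = 237

Answer: 237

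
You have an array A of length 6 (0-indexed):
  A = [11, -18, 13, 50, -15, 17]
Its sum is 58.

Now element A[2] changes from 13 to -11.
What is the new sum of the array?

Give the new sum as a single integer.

Old value at index 2: 13
New value at index 2: -11
Delta = -11 - 13 = -24
New sum = old_sum + delta = 58 + (-24) = 34

Answer: 34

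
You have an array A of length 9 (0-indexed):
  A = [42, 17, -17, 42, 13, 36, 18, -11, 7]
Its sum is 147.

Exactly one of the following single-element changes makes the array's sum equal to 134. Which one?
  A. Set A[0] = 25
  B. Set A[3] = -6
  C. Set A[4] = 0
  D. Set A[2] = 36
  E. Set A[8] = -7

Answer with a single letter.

Option A: A[0] 42->25, delta=-17, new_sum=147+(-17)=130
Option B: A[3] 42->-6, delta=-48, new_sum=147+(-48)=99
Option C: A[4] 13->0, delta=-13, new_sum=147+(-13)=134 <-- matches target
Option D: A[2] -17->36, delta=53, new_sum=147+(53)=200
Option E: A[8] 7->-7, delta=-14, new_sum=147+(-14)=133

Answer: C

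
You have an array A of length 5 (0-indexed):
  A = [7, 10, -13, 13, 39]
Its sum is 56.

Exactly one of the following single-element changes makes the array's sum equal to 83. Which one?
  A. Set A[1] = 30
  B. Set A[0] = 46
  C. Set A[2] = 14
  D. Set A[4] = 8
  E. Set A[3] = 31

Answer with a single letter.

Answer: C

Derivation:
Option A: A[1] 10->30, delta=20, new_sum=56+(20)=76
Option B: A[0] 7->46, delta=39, new_sum=56+(39)=95
Option C: A[2] -13->14, delta=27, new_sum=56+(27)=83 <-- matches target
Option D: A[4] 39->8, delta=-31, new_sum=56+(-31)=25
Option E: A[3] 13->31, delta=18, new_sum=56+(18)=74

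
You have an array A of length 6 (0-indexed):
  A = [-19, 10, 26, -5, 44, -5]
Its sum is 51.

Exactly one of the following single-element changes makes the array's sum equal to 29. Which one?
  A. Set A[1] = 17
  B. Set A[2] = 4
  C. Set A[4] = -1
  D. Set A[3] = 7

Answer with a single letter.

Option A: A[1] 10->17, delta=7, new_sum=51+(7)=58
Option B: A[2] 26->4, delta=-22, new_sum=51+(-22)=29 <-- matches target
Option C: A[4] 44->-1, delta=-45, new_sum=51+(-45)=6
Option D: A[3] -5->7, delta=12, new_sum=51+(12)=63

Answer: B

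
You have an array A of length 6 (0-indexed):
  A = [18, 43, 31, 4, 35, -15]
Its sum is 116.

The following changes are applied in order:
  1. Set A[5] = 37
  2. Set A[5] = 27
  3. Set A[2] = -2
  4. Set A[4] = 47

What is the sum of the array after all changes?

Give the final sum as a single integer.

Answer: 137

Derivation:
Initial sum: 116
Change 1: A[5] -15 -> 37, delta = 52, sum = 168
Change 2: A[5] 37 -> 27, delta = -10, sum = 158
Change 3: A[2] 31 -> -2, delta = -33, sum = 125
Change 4: A[4] 35 -> 47, delta = 12, sum = 137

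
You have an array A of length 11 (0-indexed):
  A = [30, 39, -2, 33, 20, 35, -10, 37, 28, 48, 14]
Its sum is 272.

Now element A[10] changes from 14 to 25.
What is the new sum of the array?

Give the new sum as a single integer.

Old value at index 10: 14
New value at index 10: 25
Delta = 25 - 14 = 11
New sum = old_sum + delta = 272 + (11) = 283

Answer: 283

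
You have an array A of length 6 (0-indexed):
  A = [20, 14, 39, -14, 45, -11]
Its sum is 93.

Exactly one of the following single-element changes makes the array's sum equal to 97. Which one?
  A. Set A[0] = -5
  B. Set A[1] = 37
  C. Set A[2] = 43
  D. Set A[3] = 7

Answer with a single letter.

Answer: C

Derivation:
Option A: A[0] 20->-5, delta=-25, new_sum=93+(-25)=68
Option B: A[1] 14->37, delta=23, new_sum=93+(23)=116
Option C: A[2] 39->43, delta=4, new_sum=93+(4)=97 <-- matches target
Option D: A[3] -14->7, delta=21, new_sum=93+(21)=114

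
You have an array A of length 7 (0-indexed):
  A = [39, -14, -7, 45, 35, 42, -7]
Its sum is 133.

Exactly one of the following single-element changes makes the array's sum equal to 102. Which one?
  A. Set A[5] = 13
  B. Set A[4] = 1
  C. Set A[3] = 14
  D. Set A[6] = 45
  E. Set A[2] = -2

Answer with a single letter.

Option A: A[5] 42->13, delta=-29, new_sum=133+(-29)=104
Option B: A[4] 35->1, delta=-34, new_sum=133+(-34)=99
Option C: A[3] 45->14, delta=-31, new_sum=133+(-31)=102 <-- matches target
Option D: A[6] -7->45, delta=52, new_sum=133+(52)=185
Option E: A[2] -7->-2, delta=5, new_sum=133+(5)=138

Answer: C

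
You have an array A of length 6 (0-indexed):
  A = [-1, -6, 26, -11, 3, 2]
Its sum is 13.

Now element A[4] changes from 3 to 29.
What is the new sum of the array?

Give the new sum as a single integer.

Old value at index 4: 3
New value at index 4: 29
Delta = 29 - 3 = 26
New sum = old_sum + delta = 13 + (26) = 39

Answer: 39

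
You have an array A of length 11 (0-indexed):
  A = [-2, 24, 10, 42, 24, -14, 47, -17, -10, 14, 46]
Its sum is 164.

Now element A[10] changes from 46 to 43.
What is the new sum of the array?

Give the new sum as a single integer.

Old value at index 10: 46
New value at index 10: 43
Delta = 43 - 46 = -3
New sum = old_sum + delta = 164 + (-3) = 161

Answer: 161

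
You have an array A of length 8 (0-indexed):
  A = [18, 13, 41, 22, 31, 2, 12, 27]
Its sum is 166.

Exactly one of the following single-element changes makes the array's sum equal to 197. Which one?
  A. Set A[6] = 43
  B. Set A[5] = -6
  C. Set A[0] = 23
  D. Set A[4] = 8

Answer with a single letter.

Answer: A

Derivation:
Option A: A[6] 12->43, delta=31, new_sum=166+(31)=197 <-- matches target
Option B: A[5] 2->-6, delta=-8, new_sum=166+(-8)=158
Option C: A[0] 18->23, delta=5, new_sum=166+(5)=171
Option D: A[4] 31->8, delta=-23, new_sum=166+(-23)=143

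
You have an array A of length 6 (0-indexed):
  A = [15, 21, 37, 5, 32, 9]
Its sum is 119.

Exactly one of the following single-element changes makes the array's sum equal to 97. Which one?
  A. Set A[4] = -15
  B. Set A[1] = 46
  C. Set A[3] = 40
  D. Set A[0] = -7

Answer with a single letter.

Answer: D

Derivation:
Option A: A[4] 32->-15, delta=-47, new_sum=119+(-47)=72
Option B: A[1] 21->46, delta=25, new_sum=119+(25)=144
Option C: A[3] 5->40, delta=35, new_sum=119+(35)=154
Option D: A[0] 15->-7, delta=-22, new_sum=119+(-22)=97 <-- matches target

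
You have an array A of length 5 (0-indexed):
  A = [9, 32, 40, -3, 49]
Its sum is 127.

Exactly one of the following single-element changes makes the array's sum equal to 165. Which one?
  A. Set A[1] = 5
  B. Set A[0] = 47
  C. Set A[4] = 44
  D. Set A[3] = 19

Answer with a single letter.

Answer: B

Derivation:
Option A: A[1] 32->5, delta=-27, new_sum=127+(-27)=100
Option B: A[0] 9->47, delta=38, new_sum=127+(38)=165 <-- matches target
Option C: A[4] 49->44, delta=-5, new_sum=127+(-5)=122
Option D: A[3] -3->19, delta=22, new_sum=127+(22)=149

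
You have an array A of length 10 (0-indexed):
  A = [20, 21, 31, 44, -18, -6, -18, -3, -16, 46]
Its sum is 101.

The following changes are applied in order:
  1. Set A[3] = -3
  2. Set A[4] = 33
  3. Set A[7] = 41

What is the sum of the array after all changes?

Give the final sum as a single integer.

Initial sum: 101
Change 1: A[3] 44 -> -3, delta = -47, sum = 54
Change 2: A[4] -18 -> 33, delta = 51, sum = 105
Change 3: A[7] -3 -> 41, delta = 44, sum = 149

Answer: 149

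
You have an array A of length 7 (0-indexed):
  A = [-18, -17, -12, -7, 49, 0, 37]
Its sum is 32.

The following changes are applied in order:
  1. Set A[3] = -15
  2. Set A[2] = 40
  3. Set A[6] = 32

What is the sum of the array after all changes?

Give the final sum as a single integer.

Answer: 71

Derivation:
Initial sum: 32
Change 1: A[3] -7 -> -15, delta = -8, sum = 24
Change 2: A[2] -12 -> 40, delta = 52, sum = 76
Change 3: A[6] 37 -> 32, delta = -5, sum = 71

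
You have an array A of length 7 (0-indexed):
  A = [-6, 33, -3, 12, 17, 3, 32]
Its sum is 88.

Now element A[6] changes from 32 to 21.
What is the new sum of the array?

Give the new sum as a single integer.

Old value at index 6: 32
New value at index 6: 21
Delta = 21 - 32 = -11
New sum = old_sum + delta = 88 + (-11) = 77

Answer: 77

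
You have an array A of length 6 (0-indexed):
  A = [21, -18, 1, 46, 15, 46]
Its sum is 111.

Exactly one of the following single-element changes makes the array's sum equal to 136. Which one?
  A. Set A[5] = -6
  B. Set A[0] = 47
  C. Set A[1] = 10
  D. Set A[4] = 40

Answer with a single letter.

Option A: A[5] 46->-6, delta=-52, new_sum=111+(-52)=59
Option B: A[0] 21->47, delta=26, new_sum=111+(26)=137
Option C: A[1] -18->10, delta=28, new_sum=111+(28)=139
Option D: A[4] 15->40, delta=25, new_sum=111+(25)=136 <-- matches target

Answer: D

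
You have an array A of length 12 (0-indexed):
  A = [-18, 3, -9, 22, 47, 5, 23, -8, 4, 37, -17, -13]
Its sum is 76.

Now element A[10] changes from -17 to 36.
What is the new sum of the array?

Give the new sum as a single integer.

Answer: 129

Derivation:
Old value at index 10: -17
New value at index 10: 36
Delta = 36 - -17 = 53
New sum = old_sum + delta = 76 + (53) = 129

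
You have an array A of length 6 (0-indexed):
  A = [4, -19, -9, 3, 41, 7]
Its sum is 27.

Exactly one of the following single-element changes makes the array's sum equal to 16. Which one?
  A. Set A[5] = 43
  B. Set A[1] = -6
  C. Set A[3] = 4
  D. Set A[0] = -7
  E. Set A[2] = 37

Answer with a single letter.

Option A: A[5] 7->43, delta=36, new_sum=27+(36)=63
Option B: A[1] -19->-6, delta=13, new_sum=27+(13)=40
Option C: A[3] 3->4, delta=1, new_sum=27+(1)=28
Option D: A[0] 4->-7, delta=-11, new_sum=27+(-11)=16 <-- matches target
Option E: A[2] -9->37, delta=46, new_sum=27+(46)=73

Answer: D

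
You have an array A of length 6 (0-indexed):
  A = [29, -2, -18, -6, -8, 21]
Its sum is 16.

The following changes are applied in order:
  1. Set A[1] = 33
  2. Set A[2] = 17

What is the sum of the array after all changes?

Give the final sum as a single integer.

Initial sum: 16
Change 1: A[1] -2 -> 33, delta = 35, sum = 51
Change 2: A[2] -18 -> 17, delta = 35, sum = 86

Answer: 86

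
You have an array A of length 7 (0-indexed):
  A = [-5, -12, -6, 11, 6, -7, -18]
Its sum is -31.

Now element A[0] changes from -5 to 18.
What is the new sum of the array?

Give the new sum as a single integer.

Answer: -8

Derivation:
Old value at index 0: -5
New value at index 0: 18
Delta = 18 - -5 = 23
New sum = old_sum + delta = -31 + (23) = -8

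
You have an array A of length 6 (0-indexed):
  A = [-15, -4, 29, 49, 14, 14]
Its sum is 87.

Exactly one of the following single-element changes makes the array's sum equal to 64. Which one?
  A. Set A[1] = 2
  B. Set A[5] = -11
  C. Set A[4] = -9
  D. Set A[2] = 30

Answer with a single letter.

Answer: C

Derivation:
Option A: A[1] -4->2, delta=6, new_sum=87+(6)=93
Option B: A[5] 14->-11, delta=-25, new_sum=87+(-25)=62
Option C: A[4] 14->-9, delta=-23, new_sum=87+(-23)=64 <-- matches target
Option D: A[2] 29->30, delta=1, new_sum=87+(1)=88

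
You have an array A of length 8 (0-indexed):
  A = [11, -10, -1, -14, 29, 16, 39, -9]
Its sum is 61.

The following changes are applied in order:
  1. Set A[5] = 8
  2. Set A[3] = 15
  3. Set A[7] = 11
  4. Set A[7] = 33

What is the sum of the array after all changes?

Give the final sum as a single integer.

Initial sum: 61
Change 1: A[5] 16 -> 8, delta = -8, sum = 53
Change 2: A[3] -14 -> 15, delta = 29, sum = 82
Change 3: A[7] -9 -> 11, delta = 20, sum = 102
Change 4: A[7] 11 -> 33, delta = 22, sum = 124

Answer: 124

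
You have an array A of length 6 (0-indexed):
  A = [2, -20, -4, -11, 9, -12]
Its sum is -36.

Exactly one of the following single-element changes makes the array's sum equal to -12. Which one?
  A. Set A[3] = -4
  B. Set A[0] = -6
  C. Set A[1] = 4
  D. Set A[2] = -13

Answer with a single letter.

Answer: C

Derivation:
Option A: A[3] -11->-4, delta=7, new_sum=-36+(7)=-29
Option B: A[0] 2->-6, delta=-8, new_sum=-36+(-8)=-44
Option C: A[1] -20->4, delta=24, new_sum=-36+(24)=-12 <-- matches target
Option D: A[2] -4->-13, delta=-9, new_sum=-36+(-9)=-45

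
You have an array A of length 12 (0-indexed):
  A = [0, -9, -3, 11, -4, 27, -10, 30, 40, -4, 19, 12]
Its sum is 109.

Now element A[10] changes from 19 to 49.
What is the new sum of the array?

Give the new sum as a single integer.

Old value at index 10: 19
New value at index 10: 49
Delta = 49 - 19 = 30
New sum = old_sum + delta = 109 + (30) = 139

Answer: 139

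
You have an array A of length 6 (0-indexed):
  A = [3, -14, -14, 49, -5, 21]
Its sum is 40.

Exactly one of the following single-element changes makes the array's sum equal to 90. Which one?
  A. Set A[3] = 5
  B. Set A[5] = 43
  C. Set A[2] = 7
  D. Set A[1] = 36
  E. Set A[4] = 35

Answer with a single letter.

Answer: D

Derivation:
Option A: A[3] 49->5, delta=-44, new_sum=40+(-44)=-4
Option B: A[5] 21->43, delta=22, new_sum=40+(22)=62
Option C: A[2] -14->7, delta=21, new_sum=40+(21)=61
Option D: A[1] -14->36, delta=50, new_sum=40+(50)=90 <-- matches target
Option E: A[4] -5->35, delta=40, new_sum=40+(40)=80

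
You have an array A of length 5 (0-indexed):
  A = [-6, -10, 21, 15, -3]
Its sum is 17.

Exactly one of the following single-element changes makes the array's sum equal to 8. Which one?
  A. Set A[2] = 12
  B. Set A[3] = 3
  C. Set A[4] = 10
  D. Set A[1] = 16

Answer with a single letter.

Answer: A

Derivation:
Option A: A[2] 21->12, delta=-9, new_sum=17+(-9)=8 <-- matches target
Option B: A[3] 15->3, delta=-12, new_sum=17+(-12)=5
Option C: A[4] -3->10, delta=13, new_sum=17+(13)=30
Option D: A[1] -10->16, delta=26, new_sum=17+(26)=43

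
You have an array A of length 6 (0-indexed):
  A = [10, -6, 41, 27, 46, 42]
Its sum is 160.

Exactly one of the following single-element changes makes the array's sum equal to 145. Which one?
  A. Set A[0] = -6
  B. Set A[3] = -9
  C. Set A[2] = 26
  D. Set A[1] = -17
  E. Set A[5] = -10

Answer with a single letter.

Option A: A[0] 10->-6, delta=-16, new_sum=160+(-16)=144
Option B: A[3] 27->-9, delta=-36, new_sum=160+(-36)=124
Option C: A[2] 41->26, delta=-15, new_sum=160+(-15)=145 <-- matches target
Option D: A[1] -6->-17, delta=-11, new_sum=160+(-11)=149
Option E: A[5] 42->-10, delta=-52, new_sum=160+(-52)=108

Answer: C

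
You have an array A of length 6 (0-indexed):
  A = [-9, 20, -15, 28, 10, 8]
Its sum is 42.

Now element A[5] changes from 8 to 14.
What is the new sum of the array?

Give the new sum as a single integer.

Old value at index 5: 8
New value at index 5: 14
Delta = 14 - 8 = 6
New sum = old_sum + delta = 42 + (6) = 48

Answer: 48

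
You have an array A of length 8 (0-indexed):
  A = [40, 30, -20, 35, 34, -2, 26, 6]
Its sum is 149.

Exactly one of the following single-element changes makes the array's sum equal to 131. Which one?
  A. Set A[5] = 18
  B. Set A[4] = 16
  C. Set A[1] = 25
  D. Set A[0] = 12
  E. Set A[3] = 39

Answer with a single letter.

Option A: A[5] -2->18, delta=20, new_sum=149+(20)=169
Option B: A[4] 34->16, delta=-18, new_sum=149+(-18)=131 <-- matches target
Option C: A[1] 30->25, delta=-5, new_sum=149+(-5)=144
Option D: A[0] 40->12, delta=-28, new_sum=149+(-28)=121
Option E: A[3] 35->39, delta=4, new_sum=149+(4)=153

Answer: B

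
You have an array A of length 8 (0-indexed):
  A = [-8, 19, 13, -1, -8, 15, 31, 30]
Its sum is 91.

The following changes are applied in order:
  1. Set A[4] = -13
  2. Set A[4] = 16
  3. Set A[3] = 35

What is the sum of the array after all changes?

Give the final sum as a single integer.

Initial sum: 91
Change 1: A[4] -8 -> -13, delta = -5, sum = 86
Change 2: A[4] -13 -> 16, delta = 29, sum = 115
Change 3: A[3] -1 -> 35, delta = 36, sum = 151

Answer: 151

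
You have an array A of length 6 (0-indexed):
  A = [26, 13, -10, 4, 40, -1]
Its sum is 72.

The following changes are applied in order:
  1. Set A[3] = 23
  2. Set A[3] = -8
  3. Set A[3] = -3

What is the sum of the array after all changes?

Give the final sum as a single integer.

Answer: 65

Derivation:
Initial sum: 72
Change 1: A[3] 4 -> 23, delta = 19, sum = 91
Change 2: A[3] 23 -> -8, delta = -31, sum = 60
Change 3: A[3] -8 -> -3, delta = 5, sum = 65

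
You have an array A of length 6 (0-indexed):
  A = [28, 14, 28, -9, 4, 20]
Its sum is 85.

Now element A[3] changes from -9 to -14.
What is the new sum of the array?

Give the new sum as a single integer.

Answer: 80

Derivation:
Old value at index 3: -9
New value at index 3: -14
Delta = -14 - -9 = -5
New sum = old_sum + delta = 85 + (-5) = 80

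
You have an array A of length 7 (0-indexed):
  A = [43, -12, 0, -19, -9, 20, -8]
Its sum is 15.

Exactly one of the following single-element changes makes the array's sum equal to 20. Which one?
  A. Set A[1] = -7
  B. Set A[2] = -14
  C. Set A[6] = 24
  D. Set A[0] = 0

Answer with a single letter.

Answer: A

Derivation:
Option A: A[1] -12->-7, delta=5, new_sum=15+(5)=20 <-- matches target
Option B: A[2] 0->-14, delta=-14, new_sum=15+(-14)=1
Option C: A[6] -8->24, delta=32, new_sum=15+(32)=47
Option D: A[0] 43->0, delta=-43, new_sum=15+(-43)=-28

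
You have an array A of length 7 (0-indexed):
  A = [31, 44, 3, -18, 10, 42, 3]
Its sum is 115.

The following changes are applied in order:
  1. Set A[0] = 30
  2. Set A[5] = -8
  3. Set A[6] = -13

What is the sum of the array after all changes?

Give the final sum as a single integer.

Initial sum: 115
Change 1: A[0] 31 -> 30, delta = -1, sum = 114
Change 2: A[5] 42 -> -8, delta = -50, sum = 64
Change 3: A[6] 3 -> -13, delta = -16, sum = 48

Answer: 48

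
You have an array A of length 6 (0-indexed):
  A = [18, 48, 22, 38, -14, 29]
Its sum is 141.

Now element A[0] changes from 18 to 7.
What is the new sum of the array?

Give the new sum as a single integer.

Answer: 130

Derivation:
Old value at index 0: 18
New value at index 0: 7
Delta = 7 - 18 = -11
New sum = old_sum + delta = 141 + (-11) = 130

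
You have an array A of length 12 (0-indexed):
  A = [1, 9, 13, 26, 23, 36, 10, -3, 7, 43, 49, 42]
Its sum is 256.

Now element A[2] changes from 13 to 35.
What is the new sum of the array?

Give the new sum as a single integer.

Answer: 278

Derivation:
Old value at index 2: 13
New value at index 2: 35
Delta = 35 - 13 = 22
New sum = old_sum + delta = 256 + (22) = 278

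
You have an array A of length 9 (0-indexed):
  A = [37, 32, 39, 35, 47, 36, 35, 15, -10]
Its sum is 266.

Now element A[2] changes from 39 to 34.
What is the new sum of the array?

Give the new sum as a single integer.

Answer: 261

Derivation:
Old value at index 2: 39
New value at index 2: 34
Delta = 34 - 39 = -5
New sum = old_sum + delta = 266 + (-5) = 261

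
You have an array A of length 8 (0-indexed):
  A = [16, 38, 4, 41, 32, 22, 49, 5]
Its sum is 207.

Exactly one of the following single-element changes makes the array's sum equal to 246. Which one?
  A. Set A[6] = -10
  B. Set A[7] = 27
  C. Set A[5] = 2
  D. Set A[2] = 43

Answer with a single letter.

Option A: A[6] 49->-10, delta=-59, new_sum=207+(-59)=148
Option B: A[7] 5->27, delta=22, new_sum=207+(22)=229
Option C: A[5] 22->2, delta=-20, new_sum=207+(-20)=187
Option D: A[2] 4->43, delta=39, new_sum=207+(39)=246 <-- matches target

Answer: D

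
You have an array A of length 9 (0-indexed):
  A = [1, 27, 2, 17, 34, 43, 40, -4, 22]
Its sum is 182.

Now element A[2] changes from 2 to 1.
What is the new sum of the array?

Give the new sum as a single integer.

Old value at index 2: 2
New value at index 2: 1
Delta = 1 - 2 = -1
New sum = old_sum + delta = 182 + (-1) = 181

Answer: 181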